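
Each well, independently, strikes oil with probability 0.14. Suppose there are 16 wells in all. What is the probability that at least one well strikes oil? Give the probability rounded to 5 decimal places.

P(at least one) = 1 − P(none) = 1 − (1 − 0.14)^16
= 1 − 0.0895314 = 0.9104686

0.91047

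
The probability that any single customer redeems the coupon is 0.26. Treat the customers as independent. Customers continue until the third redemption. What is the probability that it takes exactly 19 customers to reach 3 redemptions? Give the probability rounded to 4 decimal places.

Y = trial on which the third success occurs; negative binomial, r=3, p=0.26.
P(Y=19) = C(18,2) · p^3 · (1−p)^16
= 153 · 0.017576 · 0.0080855 = 0.021743

0.0217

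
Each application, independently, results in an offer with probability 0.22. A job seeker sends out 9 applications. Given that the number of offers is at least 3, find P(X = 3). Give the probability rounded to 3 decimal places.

X ~ Binomial(9, 0.22). Want P(X=3 | X≥3) = P(X=3) / P(X≥3).
P(X=3) = C(9,3)·0.22^3·0.78^6 = 0.20143
P(X≥3) = 1 − 0.10687 − 0.27128 − 0.30606 = 0.31579
Ratio = 0.20143 / 0.31579 = 0.63786

0.638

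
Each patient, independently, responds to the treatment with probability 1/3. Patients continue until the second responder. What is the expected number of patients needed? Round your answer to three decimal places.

6.000

Y = total patients until the second success; negative binomial with r=2, p=0.333333.
E[Y] = r / p = 2 / 0.333333 = 6.00000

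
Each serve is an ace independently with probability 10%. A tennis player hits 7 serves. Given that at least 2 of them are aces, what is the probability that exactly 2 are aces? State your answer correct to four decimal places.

0.8284

X ~ Binomial(7, 0.10). Want P(X=2 | X≥2) = P(X=2) / P(X≥2).
P(X=2) = C(7,2)·0.10^2·0.90^5 = 0.124003
P(X≥2) = 1 − 0.478297 − 0.372009 = 0.149694
Ratio = 0.124003 / 0.149694 = 0.828374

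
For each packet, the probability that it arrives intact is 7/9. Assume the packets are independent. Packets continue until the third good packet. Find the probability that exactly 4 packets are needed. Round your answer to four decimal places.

0.3137

Y = trial on which the third success occurs; negative binomial, r=3, p=0.777778.
P(Y=4) = C(3,2) · p^3 · (1−p)^1
= 3 · 0.47051 · 0.22222 = 0.313672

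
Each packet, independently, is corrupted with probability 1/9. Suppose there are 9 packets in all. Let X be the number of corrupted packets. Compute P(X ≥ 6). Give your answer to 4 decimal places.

X ~ Binomial(9, 0.111111); P(X ≥ 6) = Σ C(9,k) p^k (1−p)^(9−k) over k:
  k=6: C(9,6)·0.111111^6·0.888889^3 = 0.000111
  k=7: C(9,7)·0.111111^7·0.888889^2 = 0.000006
  k=8: C(9,8)·0.111111^8·0.888889^1 = 0.000000
  k=9: C(9,9)·0.111111^9·0.888889^0 = 0.000000
Total = 0.000117

0.0001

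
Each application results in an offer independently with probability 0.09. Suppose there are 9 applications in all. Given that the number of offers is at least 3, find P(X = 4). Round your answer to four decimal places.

0.1274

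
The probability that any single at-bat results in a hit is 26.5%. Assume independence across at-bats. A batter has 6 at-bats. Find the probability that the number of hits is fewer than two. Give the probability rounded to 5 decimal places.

0.49872

X ~ Binomial(6, 0.265); P(X ≤ 1) = Σ C(6,k) p^k (1−p)^(6−k) over k:
  k=0: C(6,0)·0.265^0·0.735^6 = 0.1576609
  k=1: C(6,1)·0.265^1·0.735^5 = 0.3410624
Total = 0.4987233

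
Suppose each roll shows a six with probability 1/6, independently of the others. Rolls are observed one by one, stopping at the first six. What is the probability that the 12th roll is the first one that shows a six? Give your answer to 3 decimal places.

Geometric (trials to first success), p = 0.166667.
P(Y = 12) = (1−p)^11 · p = 0.13459 · 0.166667 = 0.02243

0.022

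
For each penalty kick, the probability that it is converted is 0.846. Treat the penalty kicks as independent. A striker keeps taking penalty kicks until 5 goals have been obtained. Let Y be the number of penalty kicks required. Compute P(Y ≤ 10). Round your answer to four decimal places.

0.9984

Finishing within 10 penalty kicks ⇔ at least 5 successes in the first 10. With X ~ Binomial(10, 0.846), P(Y ≤ 10) = 1 − P(X ≤ 4).
  k=0: C(10,0)·0.846^0·0.154^10 = 0.000000
  k=1: C(10,1)·0.846^1·0.154^9 = 0.000000
  k=2: C(10,2)·0.846^2·0.154^8 = 0.000010
  k=3: C(10,3)·0.846^3·0.154^7 = 0.000149
  k=4: C(10,4)·0.846^4·0.154^6 = 0.001435
1 − 0.001595 = 0.998405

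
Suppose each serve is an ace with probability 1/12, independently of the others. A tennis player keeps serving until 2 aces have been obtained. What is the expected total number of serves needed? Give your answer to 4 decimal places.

Y = total serves until the second success; negative binomial with r=2, p=0.083333.
E[Y] = r / p = 2 / 0.083333 = 24.000000

24.0000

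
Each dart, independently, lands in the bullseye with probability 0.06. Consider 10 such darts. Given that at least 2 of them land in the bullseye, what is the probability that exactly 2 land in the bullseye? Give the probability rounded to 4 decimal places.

X ~ Binomial(10, 0.06). Want P(X=2 | X≥2) = P(X=2) / P(X≥2).
P(X=2) = C(10,2)·0.06^2·0.94^8 = 0.098750
P(X≥2) = 1 − 0.538615 − 0.343797 = 0.117588
Ratio = 0.098750 / 0.117588 = 0.839798

0.8398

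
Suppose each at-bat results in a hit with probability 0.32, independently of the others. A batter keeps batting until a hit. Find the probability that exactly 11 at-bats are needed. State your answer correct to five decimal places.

0.00676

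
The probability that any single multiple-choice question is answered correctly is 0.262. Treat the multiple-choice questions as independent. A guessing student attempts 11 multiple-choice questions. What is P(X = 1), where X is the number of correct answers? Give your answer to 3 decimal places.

X ~ Binomial(n=11, p=0.262).
P(X=1) = C(11,1) · p^1 · (1−p)^10
= 11 · 0.262 · 0.047925 = 0.13812

0.138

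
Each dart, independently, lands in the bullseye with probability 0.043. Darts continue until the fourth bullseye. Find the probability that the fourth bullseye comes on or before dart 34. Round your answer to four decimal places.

0.0569

Finishing within 34 darts ⇔ at least 4 successes in the first 34. With X ~ Binomial(34, 0.043), P(Y ≤ 34) = 1 − P(X ≤ 3).
  k=0: C(34,0)·0.043^0·0.957^34 = 0.224391
  k=1: C(34,1)·0.043^1·0.957^33 = 0.342800
  k=2: C(34,2)·0.043^2·0.957^32 = 0.254145
  k=3: C(34,3)·0.043^3·0.957^31 = 0.121806
1 − 0.943142 = 0.056858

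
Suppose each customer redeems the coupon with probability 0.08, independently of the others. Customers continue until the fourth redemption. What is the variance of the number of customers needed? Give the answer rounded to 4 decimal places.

575.0000

Y = total customers until the fourth success; negative binomial with r=4, p=0.08.
Var(Y) = r(1−p)/p² = 4·0.92 / 0.08² = 575.000000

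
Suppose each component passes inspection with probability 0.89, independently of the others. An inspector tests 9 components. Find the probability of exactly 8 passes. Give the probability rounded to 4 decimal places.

0.3897

X ~ Binomial(n=9, p=0.89).
P(X=8) = C(9,8) · p^8 · (1−p)^1
= 9 · 0.39366 · 0.11 = 0.389722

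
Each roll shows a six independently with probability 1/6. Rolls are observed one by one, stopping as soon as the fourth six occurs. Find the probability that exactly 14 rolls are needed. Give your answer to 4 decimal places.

0.0356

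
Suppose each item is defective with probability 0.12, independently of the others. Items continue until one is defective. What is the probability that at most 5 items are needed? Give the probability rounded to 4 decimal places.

0.4723

Y = number of items to the first success; geometric, p = 0.12.
P(Y ≤ 5) = 1 − (1−p)^5 = 1 − 0.527732 = 0.472268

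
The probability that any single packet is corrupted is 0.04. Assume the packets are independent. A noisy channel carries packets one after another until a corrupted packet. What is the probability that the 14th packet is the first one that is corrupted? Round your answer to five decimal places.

Geometric (trials to first success), p = 0.04.
P(Y = 14) = (1−p)^13 · p = 0.5882 · 0.04 = 0.0235281

0.02353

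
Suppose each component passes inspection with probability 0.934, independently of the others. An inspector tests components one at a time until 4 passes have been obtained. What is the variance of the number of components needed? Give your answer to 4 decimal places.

Y = total components until the fourth success; negative binomial with r=4, p=0.934.
Var(Y) = r(1−p)/p² = 4·0.066 / 0.934² = 0.302629

0.3026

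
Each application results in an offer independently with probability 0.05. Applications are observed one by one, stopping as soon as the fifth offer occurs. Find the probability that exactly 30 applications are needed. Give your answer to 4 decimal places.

0.0021

Y = trial on which the fifth success occurs; negative binomial, r=5, p=0.05.
P(Y=30) = C(29,4) · p^5 · (1−p)^25
= 23751 · 3.125e-07 · 0.27739 = 0.002059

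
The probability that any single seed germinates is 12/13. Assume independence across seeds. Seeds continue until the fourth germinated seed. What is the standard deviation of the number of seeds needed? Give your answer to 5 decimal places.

0.60093

Y = total seeds until the fourth success; negative binomial with r=4, p=0.923077.
SD(Y) = √[r(1−p)/p²] = √(0.3611111) = 0.6009252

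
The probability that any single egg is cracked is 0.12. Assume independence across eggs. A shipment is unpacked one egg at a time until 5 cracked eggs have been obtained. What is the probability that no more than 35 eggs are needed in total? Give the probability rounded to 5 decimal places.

0.41249

Finishing within 35 eggs ⇔ at least 5 successes in the first 35. With X ~ Binomial(35, 0.12), P(Y ≤ 35) = 1 − P(X ≤ 4).
  k=0: C(35,0)·0.12^0·0.88^35 = 0.0113997
  k=1: C(35,1)·0.12^1·0.88^34 = 0.0544077
  k=2: C(35,2)·0.12^2·0.88^33 = 0.1261269
  k=3: C(35,3)·0.12^3·0.88^32 = 0.1891903
  k=4: C(35,4)·0.12^4·0.88^31 = 0.2063894
1 − 0.5875140 = 0.4124860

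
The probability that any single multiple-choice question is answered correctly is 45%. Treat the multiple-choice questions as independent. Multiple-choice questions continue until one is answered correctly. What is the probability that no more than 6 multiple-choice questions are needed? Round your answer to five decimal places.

Y = number of multiple-choice questions to the first success; geometric, p = 0.45.
P(Y ≤ 6) = 1 − (1−p)^6 = 1 − 0.0276806 = 0.9723194

0.97232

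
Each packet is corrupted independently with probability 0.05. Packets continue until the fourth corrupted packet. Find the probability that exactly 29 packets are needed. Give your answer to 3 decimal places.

Y = trial on which the fourth success occurs; negative binomial, r=4, p=0.05.
P(Y=29) = C(28,3) · p^4 · (1−p)^25
= 3276 · 6.25e-06 · 0.27739 = 0.00568

0.006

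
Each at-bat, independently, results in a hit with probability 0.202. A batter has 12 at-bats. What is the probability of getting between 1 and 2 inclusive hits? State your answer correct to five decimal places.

0.48458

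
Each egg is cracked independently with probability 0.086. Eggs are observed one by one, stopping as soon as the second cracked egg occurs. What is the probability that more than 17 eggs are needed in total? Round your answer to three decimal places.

0.564

Needing more than 17 eggs ⇔ fewer than 2 successes in the first 17. With X ~ Binomial(17, 0.086), P(Y > 17) = P(X ≤ 1).
  k=0: C(17,0)·0.086^0·0.914^17 = 0.21681
  k=1: C(17,1)·0.086^1·0.914^16 = 0.34681
P(X ≤ 1) = 0.56362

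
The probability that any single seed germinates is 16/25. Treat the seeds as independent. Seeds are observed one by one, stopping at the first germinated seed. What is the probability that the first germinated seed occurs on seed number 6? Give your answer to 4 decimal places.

0.0039

Geometric (trials to first success), p = 0.64.
P(Y = 6) = (1−p)^5 · p = 0.0060466 · 0.64 = 0.003870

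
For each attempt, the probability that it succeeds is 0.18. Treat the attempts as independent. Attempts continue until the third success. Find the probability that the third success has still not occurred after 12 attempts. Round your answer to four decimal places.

0.6298

Needing more than 12 attempts ⇔ fewer than 3 successes in the first 12. With X ~ Binomial(12, 0.18), P(Y > 12) = P(X ≤ 2).
  k=0: C(12,0)·0.18^0·0.82^12 = 0.092420
  k=1: C(12,1)·0.18^1·0.82^11 = 0.243448
  k=2: C(12,2)·0.18^2·0.82^10 = 0.293919
P(X ≤ 2) = 0.629787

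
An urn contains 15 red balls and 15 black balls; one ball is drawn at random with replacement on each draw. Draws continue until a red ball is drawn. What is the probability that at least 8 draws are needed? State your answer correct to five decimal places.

Y = number of draws to the first success; geometric, p = 0.50.
P(Y > 7) = P(first 7 all fail) = (1−p)^7 = 0.0078125

0.00781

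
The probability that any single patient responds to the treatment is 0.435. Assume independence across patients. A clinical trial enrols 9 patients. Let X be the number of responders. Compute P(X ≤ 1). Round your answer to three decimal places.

0.047

X ~ Binomial(9, 0.435); P(X ≤ 1) = Σ C(9,k) p^k (1−p)^(9−k) over k:
  k=0: C(9,0)·0.435^0·0.565^9 = 0.00587
  k=1: C(9,1)·0.435^1·0.565^8 = 0.04066
Total = 0.04652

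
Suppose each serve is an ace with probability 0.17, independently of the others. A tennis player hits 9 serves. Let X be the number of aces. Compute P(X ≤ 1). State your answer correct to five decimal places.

X ~ Binomial(9, 0.17); P(X ≤ 1) = Σ C(9,k) p^k (1−p)^(9−k) over k:
  k=0: C(9,0)·0.17^0·0.83^9 = 0.1869403
  k=1: C(9,1)·0.17^1·0.83^8 = 0.3446007
Total = 0.5315410

0.53154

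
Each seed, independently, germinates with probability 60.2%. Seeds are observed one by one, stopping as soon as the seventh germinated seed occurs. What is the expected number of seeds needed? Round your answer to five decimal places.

11.62791

Y = total seeds until the seventh success; negative binomial with r=7, p=0.602.
E[Y] = r / p = 7 / 0.602 = 11.6279070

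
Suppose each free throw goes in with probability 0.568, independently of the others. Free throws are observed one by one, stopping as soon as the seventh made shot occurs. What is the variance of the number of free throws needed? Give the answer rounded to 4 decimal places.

9.3731

Y = total free throws until the seventh success; negative binomial with r=7, p=0.568.
Var(Y) = r(1−p)/p² = 7·0.432 / 0.568² = 9.373140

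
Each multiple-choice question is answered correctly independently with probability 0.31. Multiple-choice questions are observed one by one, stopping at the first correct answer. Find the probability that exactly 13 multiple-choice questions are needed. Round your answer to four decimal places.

0.0036

Geometric (trials to first success), p = 0.31.
P(Y = 13) = (1−p)^12 · p = 0.011646 · 0.31 = 0.003610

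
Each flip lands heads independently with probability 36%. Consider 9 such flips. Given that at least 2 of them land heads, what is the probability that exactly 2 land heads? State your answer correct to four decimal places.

X ~ Binomial(9, 0.36). Want P(X=2 | X≥2) = P(X=2) / P(X≥2).
P(X=2) = C(9,2)·0.36^2·0.64^7 = 0.205195
P(X≥2) = 1 − 0.018014 − 0.091198 = 0.890788
Ratio = 0.205195 / 0.890788 = 0.230353

0.2304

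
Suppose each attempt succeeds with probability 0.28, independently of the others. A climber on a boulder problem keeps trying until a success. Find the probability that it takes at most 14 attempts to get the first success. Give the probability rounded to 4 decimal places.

0.9899

Y = number of attempts to the first success; geometric, p = 0.28.
P(Y ≤ 14) = 1 − (1−p)^14 = 1 − 0.010061 = 0.989939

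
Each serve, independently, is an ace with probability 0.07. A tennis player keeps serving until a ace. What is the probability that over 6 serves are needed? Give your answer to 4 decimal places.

Y = number of serves to the first success; geometric, p = 0.07.
P(Y > 6) = P(first 6 all fail) = (1−p)^6 = 0.646990

0.6470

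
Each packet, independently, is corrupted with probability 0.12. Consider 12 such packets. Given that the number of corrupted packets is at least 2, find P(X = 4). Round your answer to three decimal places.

X ~ Binomial(12, 0.12). Want P(X=4 | X≥2) = P(X=4) / P(X≥2).
P(X=4) = C(12,4)·0.12^4·0.88^8 = 0.03691
P(X≥2) = 1 − 0.21567 − 0.35292 = 0.43141
Ratio = 0.03691 / 0.43141 = 0.08557

0.086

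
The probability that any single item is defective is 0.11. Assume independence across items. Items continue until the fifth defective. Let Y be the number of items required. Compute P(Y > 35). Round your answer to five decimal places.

0.66010

Needing more than 35 items ⇔ fewer than 5 successes in the first 35. With X ~ Binomial(35, 0.11), P(Y > 35) = P(X ≤ 4).
  k=0: C(35,0)·0.11^0·0.89^35 = 0.0169297
  k=1: C(35,1)·0.11^1·0.89^34 = 0.0732354
  k=2: C(35,2)·0.11^2·0.89^33 = 0.1538766
  k=3: C(35,3)·0.11^3·0.89^32 = 0.2092030
  k=4: C(35,4)·0.11^4·0.89^31 = 0.2068524
P(X ≤ 4) = 0.6600971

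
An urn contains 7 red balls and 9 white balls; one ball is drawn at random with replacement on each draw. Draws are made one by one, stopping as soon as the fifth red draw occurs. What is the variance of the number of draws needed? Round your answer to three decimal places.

14.694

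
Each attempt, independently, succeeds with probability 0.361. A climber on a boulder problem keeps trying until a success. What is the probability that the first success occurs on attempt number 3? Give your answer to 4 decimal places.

0.1474

Geometric (trials to first success), p = 0.361.
P(Y = 3) = (1−p)^2 · p = 0.40832 · 0.361 = 0.147404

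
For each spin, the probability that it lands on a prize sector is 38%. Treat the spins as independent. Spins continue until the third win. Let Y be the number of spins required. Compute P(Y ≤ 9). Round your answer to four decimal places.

Finishing within 9 spins ⇔ at least 3 successes in the first 9. With X ~ Binomial(9, 0.38), P(Y ≤ 9) = 1 − P(X ≤ 2).
  k=0: C(9,0)·0.38^0·0.62^9 = 0.013537
  k=1: C(9,1)·0.38^1·0.62^8 = 0.074672
  k=2: C(9,2)·0.38^2·0.62^7 = 0.183068
1 − 0.271277 = 0.728723

0.7287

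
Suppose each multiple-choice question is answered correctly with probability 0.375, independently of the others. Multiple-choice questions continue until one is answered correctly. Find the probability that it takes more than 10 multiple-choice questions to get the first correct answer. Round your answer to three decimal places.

Y = number of multiple-choice questions to the first success; geometric, p = 0.375.
P(Y > 10) = P(first 10 all fail) = (1−p)^10 = 0.00909

0.009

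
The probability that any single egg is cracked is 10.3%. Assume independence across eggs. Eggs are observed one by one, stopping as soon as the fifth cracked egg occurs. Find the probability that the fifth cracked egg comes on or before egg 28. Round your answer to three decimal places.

0.155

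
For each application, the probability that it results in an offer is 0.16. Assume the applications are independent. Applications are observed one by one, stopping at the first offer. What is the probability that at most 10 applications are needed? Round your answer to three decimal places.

0.825

Y = number of applications to the first success; geometric, p = 0.16.
P(Y ≤ 10) = 1 − (1−p)^10 = 1 − 0.17490 = 0.82510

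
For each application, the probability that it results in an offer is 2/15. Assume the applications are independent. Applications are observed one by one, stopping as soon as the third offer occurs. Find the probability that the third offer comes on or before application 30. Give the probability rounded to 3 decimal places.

0.783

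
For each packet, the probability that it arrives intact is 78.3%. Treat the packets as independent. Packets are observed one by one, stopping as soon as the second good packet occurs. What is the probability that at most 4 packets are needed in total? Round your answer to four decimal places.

0.9658

Finishing within 4 packets ⇔ at least 2 successes in the first 4. With X ~ Binomial(4, 0.783), P(Y ≤ 4) = 1 − P(X ≤ 1).
  k=0: C(4,0)·0.783^0·0.217^4 = 0.002217
  k=1: C(4,1)·0.783^1·0.217^3 = 0.032004
1 − 0.034221 = 0.965779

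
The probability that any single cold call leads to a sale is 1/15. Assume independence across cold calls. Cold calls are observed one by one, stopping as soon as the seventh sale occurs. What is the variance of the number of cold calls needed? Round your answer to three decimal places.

1470.000

Y = total cold calls until the seventh success; negative binomial with r=7, p=0.066667.
Var(Y) = r(1−p)/p² = 7·0.933333 / 0.066667² = 1470.00000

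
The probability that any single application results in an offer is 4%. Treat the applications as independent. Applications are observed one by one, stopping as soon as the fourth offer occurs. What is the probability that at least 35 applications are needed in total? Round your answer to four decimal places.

Needing more than 34 applications ⇔ fewer than 4 successes in the first 34. With X ~ Binomial(34, 0.04), P(Y > 34) = P(X ≤ 3).
  k=0: C(34,0)·0.04^0·0.96^34 = 0.249587
  k=1: C(34,1)·0.04^1·0.96^33 = 0.353582
  k=2: C(34,2)·0.04^2·0.96^32 = 0.243087
  k=3: C(34,3)·0.04^3·0.96^31 = 0.108039
P(X ≤ 3) = 0.954295

0.9543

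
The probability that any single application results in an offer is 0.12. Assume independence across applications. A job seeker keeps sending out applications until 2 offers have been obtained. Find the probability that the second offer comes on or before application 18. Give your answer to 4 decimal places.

Finishing within 18 applications ⇔ at least 2 successes in the first 18. With X ~ Binomial(18, 0.12), P(Y ≤ 18) = 1 − P(X ≤ 1).
  k=0: C(18,0)·0.12^0·0.88^18 = 0.100159
  k=1: C(18,1)·0.12^1·0.88^17 = 0.245844
1 − 0.346002 = 0.653998

0.6540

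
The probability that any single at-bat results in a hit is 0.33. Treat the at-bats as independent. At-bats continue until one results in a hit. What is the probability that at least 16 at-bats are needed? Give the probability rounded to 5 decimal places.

Y = number of at-bats to the first success; geometric, p = 0.33.
P(Y > 15) = P(first 15 all fail) = (1−p)^15 = 0.0024611

0.00246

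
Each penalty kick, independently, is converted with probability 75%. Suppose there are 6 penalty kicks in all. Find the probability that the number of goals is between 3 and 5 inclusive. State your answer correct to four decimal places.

X ~ Binomial(6, 0.75); P(3 ≤ X ≤ 5) = Σ C(6,k) p^k (1−p)^(6−k) over k:
  k=3: C(6,3)·0.75^3·0.25^3 = 0.131836
  k=4: C(6,4)·0.75^4·0.25^2 = 0.296631
  k=5: C(6,5)·0.75^5·0.25^1 = 0.355957
Total = 0.784424

0.7844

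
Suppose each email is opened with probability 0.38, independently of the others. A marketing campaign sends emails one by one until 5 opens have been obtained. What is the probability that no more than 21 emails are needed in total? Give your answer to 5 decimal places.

0.94569

Finishing within 21 emails ⇔ at least 5 successes in the first 21. With X ~ Binomial(21, 0.38), P(Y ≤ 21) = 1 − P(X ≤ 4).
  k=0: C(21,0)·0.38^0·0.62^21 = 0.0000437
  k=1: C(21,1)·0.38^1·0.62^20 = 0.0005621
  k=2: C(21,2)·0.38^2·0.62^19 = 0.0034453
  k=3: C(21,3)·0.38^3·0.62^18 = 0.0133737
  k=4: C(21,4)·0.38^4·0.62^17 = 0.0368856
1 − 0.0543105 = 0.9456895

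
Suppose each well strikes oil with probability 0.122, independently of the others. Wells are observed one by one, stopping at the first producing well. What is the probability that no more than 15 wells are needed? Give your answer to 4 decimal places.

0.8580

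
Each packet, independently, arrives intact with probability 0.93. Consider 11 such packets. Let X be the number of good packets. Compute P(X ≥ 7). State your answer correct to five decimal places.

0.99946

X ~ Binomial(11, 0.93); P(X ≥ 7) = Σ C(11,k) p^k (1−p)^(11−k) over k:
  k=7: C(11,7)·0.93^7·0.07^4 = 0.0047675
  k=8: C(11,8)·0.93^8·0.07^3 = 0.0316695
  k=9: C(11,9)·0.93^9·0.07^2 = 0.1402508
  k=10: C(11,10)·0.93^10·0.07^1 = 0.3726664
  k=11: C(11,11)·0.93^11·0.07^0 = 0.4501035
Total = 0.9994577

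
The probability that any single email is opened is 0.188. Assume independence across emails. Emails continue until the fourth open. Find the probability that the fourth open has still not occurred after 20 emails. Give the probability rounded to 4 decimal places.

0.4653

Needing more than 20 emails ⇔ fewer than 4 successes in the first 20. With X ~ Binomial(20, 0.188), P(Y > 20) = P(X ≤ 3).
  k=0: C(20,0)·0.188^0·0.812^20 = 0.015528
  k=1: C(20,1)·0.188^1·0.812^19 = 0.071904
  k=2: C(20,2)·0.188^2·0.812^18 = 0.158153
  k=3: C(20,3)·0.188^3·0.812^17 = 0.219700
P(X ≤ 3) = 0.465286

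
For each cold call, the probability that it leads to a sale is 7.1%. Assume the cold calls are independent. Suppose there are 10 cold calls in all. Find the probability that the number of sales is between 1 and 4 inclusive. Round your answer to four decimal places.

0.5209

X ~ Binomial(10, 0.071); P(1 ≤ X ≤ 4) = Σ C(10,k) p^k (1−p)^(10−k) over k:
  k=1: C(10,1)·0.071^1·0.929^9 = 0.365931
  k=2: C(10,2)·0.071^2·0.929^8 = 0.125850
  k=3: C(10,3)·0.071^3·0.929^7 = 0.025649
  k=4: C(10,4)·0.071^4·0.929^6 = 0.003430
Total = 0.520861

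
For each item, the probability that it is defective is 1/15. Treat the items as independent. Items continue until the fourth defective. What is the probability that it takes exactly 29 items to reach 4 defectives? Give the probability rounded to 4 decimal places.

Y = trial on which the fourth success occurs; negative binomial, r=4, p=0.066667.
P(Y=29) = C(28,3) · p^4 · (1−p)^25
= 3276 · 1.9753e-05 · 0.1782 = 0.011532

0.0115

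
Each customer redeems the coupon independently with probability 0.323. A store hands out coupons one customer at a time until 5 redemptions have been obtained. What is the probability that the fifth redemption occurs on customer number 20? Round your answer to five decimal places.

0.03919

Y = trial on which the fifth success occurs; negative binomial, r=5, p=0.323.
P(Y=20) = C(19,4) · p^5 · (1−p)^15
= 3876 · 0.0035157 · 0.0028763 = 0.0391946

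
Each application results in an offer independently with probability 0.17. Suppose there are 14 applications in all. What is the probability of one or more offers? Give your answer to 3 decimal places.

0.926

P(at least one) = 1 − P(none) = 1 − (1 − 0.17)^14
= 1 − 0.07364 = 0.92636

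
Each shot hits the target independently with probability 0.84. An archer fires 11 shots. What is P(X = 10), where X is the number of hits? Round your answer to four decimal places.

X ~ Binomial(n=11, p=0.84).
P(X=10) = C(11,10) · p^10 · (1−p)^1
= 11 · 0.1749 · 0.16 = 0.307826

0.3078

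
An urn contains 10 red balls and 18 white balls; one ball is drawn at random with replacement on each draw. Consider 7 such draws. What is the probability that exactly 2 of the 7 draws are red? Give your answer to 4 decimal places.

0.2941

X ~ Binomial(n=7, p=0.357143).
P(X=2) = C(7,2) · p^2 · (1−p)^5
= 21 · 0.12755 · 0.10979 = 0.294087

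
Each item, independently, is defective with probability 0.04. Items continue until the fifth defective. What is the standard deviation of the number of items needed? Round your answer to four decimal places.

54.7723

Y = total items until the fifth success; negative binomial with r=5, p=0.04.
SD(Y) = √[r(1−p)/p²] = √(3000.000000) = 54.772256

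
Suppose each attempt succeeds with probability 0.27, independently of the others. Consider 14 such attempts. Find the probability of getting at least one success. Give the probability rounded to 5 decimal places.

P(at least one) = 1 − P(none) = 1 − (1 − 0.27)^14
= 1 − 0.0122045 = 0.9877955

0.98780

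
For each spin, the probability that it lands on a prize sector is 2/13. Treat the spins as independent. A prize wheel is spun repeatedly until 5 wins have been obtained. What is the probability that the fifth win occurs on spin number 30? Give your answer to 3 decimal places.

0.031

Y = trial on which the fifth success occurs; negative binomial, r=5, p=0.153846.
P(Y=30) = C(29,4) · p^5 · (1−p)^25
= 23751 · 8.6185e-05 · 0.015354 = 0.03143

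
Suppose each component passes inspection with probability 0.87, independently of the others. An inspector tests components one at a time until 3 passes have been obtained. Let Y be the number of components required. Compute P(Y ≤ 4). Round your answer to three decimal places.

Finishing within 4 components ⇔ at least 3 successes in the first 4. With X ~ Binomial(4, 0.87), P(Y ≤ 4) = 1 − P(X ≤ 2).
  k=0: C(4,0)·0.87^0·0.13^4 = 0.00029
  k=1: C(4,1)·0.87^1·0.13^3 = 0.00765
  k=2: C(4,2)·0.87^2·0.13^2 = 0.07675
1 − 0.08468 = 0.91532

0.915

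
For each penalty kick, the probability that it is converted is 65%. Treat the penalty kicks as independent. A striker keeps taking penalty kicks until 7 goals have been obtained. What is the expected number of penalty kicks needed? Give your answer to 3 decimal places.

10.769

Y = total penalty kicks until the seventh success; negative binomial with r=7, p=0.65.
E[Y] = r / p = 7 / 0.65 = 10.76923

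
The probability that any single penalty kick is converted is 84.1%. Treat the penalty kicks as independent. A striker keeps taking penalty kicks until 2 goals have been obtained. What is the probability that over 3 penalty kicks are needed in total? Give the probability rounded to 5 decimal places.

0.06780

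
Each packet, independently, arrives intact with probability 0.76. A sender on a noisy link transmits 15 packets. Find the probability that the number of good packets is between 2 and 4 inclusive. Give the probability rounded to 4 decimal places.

X ~ Binomial(15, 0.76); P(2 ≤ X ≤ 4) = Σ C(15,k) p^k (1−p)^(15−k) over k:
  k=2: C(15,2)·0.76^2·0.24^13 = 0.000001
  k=3: C(15,3)·0.76^3·0.24^12 = 0.000007
  k=4: C(15,4)·0.76^4·0.24^11 = 0.000069
Total = 0.000077

0.0001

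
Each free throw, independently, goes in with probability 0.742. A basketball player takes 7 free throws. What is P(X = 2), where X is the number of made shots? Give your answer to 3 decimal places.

0.013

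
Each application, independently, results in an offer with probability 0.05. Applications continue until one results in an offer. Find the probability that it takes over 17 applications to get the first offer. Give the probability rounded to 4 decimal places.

Y = number of applications to the first success; geometric, p = 0.05.
P(Y > 17) = P(first 17 all fail) = (1−p)^17 = 0.418120

0.4181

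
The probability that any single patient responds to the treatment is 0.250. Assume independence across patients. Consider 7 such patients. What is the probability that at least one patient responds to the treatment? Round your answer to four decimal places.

0.8665

P(at least one) = 1 − P(none) = 1 − (1 − 0.25)^7
= 1 − 0.133484 = 0.866516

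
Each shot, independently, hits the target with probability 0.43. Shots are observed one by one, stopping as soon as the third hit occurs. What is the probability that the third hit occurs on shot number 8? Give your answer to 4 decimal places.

Y = trial on which the third success occurs; negative binomial, r=3, p=0.43.
P(Y=8) = C(7,2) · p^3 · (1−p)^5
= 21 · 0.079507 · 0.060169 = 0.100461

0.1005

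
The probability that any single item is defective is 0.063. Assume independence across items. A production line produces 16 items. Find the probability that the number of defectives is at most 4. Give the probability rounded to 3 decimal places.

0.998

X ~ Binomial(16, 0.063); P(X ≤ 4) = Σ C(16,k) p^k (1−p)^(16−k) over k:
  k=0: C(16,0)·0.063^0·0.937^16 = 0.35305
  k=1: C(16,1)·0.063^1·0.937^15 = 0.37980
  k=2: C(16,2)·0.063^2·0.937^14 = 0.19152
  k=3: C(16,3)·0.063^3·0.937^13 = 0.06009
  k=4: C(16,4)·0.063^4·0.937^12 = 0.01313
Total = 0.99759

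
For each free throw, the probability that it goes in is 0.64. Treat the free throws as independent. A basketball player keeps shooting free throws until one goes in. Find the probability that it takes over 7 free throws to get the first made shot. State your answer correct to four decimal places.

Y = number of free throws to the first success; geometric, p = 0.64.
P(Y > 7) = P(first 7 all fail) = (1−p)^7 = 0.000784

0.0008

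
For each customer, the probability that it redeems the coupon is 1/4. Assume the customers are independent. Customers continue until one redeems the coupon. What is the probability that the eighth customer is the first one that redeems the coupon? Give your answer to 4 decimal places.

0.0334

Geometric (trials to first success), p = 0.25.
P(Y = 8) = (1−p)^7 · p = 0.13348 · 0.25 = 0.033371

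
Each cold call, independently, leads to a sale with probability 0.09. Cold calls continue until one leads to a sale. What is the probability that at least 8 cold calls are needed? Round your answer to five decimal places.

0.51676

Y = number of cold calls to the first success; geometric, p = 0.09.
P(Y > 7) = P(first 7 all fail) = (1−p)^7 = 0.5167610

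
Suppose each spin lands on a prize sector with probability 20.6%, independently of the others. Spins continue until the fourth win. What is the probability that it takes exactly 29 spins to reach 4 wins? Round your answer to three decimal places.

0.018

Y = trial on which the fourth success occurs; negative binomial, r=4, p=0.206.
P(Y=29) = C(28,3) · p^4 · (1−p)^25
= 3276 · 0.0018008 · 0.0031298 = 0.01846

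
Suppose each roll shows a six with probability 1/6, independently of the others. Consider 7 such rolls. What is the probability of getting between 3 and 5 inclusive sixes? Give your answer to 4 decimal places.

0.0956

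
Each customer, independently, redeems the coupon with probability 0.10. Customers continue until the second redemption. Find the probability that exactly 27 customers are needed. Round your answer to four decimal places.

0.0187

Y = trial on which the second success occurs; negative binomial, r=2, p=0.10.
P(Y=27) = C(26,1) · p^2 · (1−p)^25
= 26 · 0.01 · 0.07179 = 0.018665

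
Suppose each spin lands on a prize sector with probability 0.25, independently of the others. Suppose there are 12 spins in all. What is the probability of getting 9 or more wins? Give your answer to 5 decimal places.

0.00039

X ~ Binomial(12, 0.25); P(X ≥ 9) = Σ C(12,k) p^k (1−p)^(12−k) over k:
  k=9: C(12,9)·0.25^9·0.75^3 = 0.0003541
  k=10: C(12,10)·0.25^10·0.75^2 = 0.0000354
  k=11: C(12,11)·0.25^11·0.75^1 = 0.0000021
  k=12: C(12,12)·0.25^12·0.75^0 = 0.0000001
Total = 0.0003917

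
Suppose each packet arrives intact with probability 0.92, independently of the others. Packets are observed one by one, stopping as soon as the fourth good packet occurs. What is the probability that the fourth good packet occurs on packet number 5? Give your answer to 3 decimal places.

Y = trial on which the fourth success occurs; negative binomial, r=4, p=0.92.
P(Y=5) = C(4,3) · p^4 · (1−p)^1
= 4 · 0.71639 · 0.08 = 0.22925

0.229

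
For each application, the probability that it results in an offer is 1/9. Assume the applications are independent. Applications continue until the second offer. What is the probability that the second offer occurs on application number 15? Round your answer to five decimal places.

0.03738

Y = trial on which the second success occurs; negative binomial, r=2, p=0.111111.
P(Y=15) = C(14,1) · p^2 · (1−p)^13
= 14 · 0.012346 · 0.21628 = 0.0373818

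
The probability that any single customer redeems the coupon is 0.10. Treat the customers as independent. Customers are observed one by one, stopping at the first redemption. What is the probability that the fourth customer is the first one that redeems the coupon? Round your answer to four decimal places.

0.0729

Geometric (trials to first success), p = 0.10.
P(Y = 4) = (1−p)^3 · p = 0.729 · 0.10 = 0.072900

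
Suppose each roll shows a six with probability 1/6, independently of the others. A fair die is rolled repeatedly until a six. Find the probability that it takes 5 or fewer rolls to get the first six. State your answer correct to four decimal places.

0.5981

Y = number of rolls to the first success; geometric, p = 0.166667.
P(Y ≤ 5) = 1 − (1−p)^5 = 1 − 0.401878 = 0.598122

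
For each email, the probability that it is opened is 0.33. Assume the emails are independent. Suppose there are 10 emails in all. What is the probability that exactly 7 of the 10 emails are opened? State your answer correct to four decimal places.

X ~ Binomial(n=10, p=0.33).
P(X=7) = C(10,7) · p^7 · (1−p)^3
= 120 · 0.00042618 · 0.30076 = 0.015382

0.0154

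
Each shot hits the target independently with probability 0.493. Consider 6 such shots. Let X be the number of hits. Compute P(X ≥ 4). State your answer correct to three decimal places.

X ~ Binomial(6, 0.493); P(X ≥ 4) = Σ C(6,k) p^k (1−p)^(6−k) over k:
  k=4: C(6,4)·0.493^4·0.507^2 = 0.22777
  k=5: C(6,5)·0.493^5·0.507^1 = 0.08859
  k=6: C(6,6)·0.493^6·0.507^0 = 0.01436
Total = 0.33072

0.331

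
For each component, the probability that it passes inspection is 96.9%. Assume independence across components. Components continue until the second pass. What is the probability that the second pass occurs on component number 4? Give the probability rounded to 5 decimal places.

0.00271

Y = trial on which the second success occurs; negative binomial, r=2, p=0.969.
P(Y=4) = C(3,1) · p^2 · (1−p)^2
= 3 · 0.93896 · 0.000961 = 0.0027070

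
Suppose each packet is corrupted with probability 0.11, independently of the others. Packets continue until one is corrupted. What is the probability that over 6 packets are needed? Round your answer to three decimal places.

0.497

Y = number of packets to the first success; geometric, p = 0.11.
P(Y > 6) = P(first 6 all fail) = (1−p)^6 = 0.49698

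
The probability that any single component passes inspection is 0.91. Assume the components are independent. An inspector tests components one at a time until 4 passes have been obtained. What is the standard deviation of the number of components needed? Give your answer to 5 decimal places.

0.65934

Y = total components until the fourth success; negative binomial with r=4, p=0.91.
SD(Y) = √[r(1−p)/p²] = √(0.4347301) = 0.6593407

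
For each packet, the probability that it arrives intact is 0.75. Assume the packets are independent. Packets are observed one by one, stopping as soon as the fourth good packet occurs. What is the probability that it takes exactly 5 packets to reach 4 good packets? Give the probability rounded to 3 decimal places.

Y = trial on which the fourth success occurs; negative binomial, r=4, p=0.75.
P(Y=5) = C(4,3) · p^4 · (1−p)^1
= 4 · 0.31641 · 0.25 = 0.31641

0.316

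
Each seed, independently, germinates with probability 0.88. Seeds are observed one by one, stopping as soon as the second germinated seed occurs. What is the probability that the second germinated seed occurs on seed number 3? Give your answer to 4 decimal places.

Y = trial on which the second success occurs; negative binomial, r=2, p=0.88.
P(Y=3) = C(2,1) · p^2 · (1−p)^1
= 2 · 0.7744 · 0.12 = 0.185856

0.1859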